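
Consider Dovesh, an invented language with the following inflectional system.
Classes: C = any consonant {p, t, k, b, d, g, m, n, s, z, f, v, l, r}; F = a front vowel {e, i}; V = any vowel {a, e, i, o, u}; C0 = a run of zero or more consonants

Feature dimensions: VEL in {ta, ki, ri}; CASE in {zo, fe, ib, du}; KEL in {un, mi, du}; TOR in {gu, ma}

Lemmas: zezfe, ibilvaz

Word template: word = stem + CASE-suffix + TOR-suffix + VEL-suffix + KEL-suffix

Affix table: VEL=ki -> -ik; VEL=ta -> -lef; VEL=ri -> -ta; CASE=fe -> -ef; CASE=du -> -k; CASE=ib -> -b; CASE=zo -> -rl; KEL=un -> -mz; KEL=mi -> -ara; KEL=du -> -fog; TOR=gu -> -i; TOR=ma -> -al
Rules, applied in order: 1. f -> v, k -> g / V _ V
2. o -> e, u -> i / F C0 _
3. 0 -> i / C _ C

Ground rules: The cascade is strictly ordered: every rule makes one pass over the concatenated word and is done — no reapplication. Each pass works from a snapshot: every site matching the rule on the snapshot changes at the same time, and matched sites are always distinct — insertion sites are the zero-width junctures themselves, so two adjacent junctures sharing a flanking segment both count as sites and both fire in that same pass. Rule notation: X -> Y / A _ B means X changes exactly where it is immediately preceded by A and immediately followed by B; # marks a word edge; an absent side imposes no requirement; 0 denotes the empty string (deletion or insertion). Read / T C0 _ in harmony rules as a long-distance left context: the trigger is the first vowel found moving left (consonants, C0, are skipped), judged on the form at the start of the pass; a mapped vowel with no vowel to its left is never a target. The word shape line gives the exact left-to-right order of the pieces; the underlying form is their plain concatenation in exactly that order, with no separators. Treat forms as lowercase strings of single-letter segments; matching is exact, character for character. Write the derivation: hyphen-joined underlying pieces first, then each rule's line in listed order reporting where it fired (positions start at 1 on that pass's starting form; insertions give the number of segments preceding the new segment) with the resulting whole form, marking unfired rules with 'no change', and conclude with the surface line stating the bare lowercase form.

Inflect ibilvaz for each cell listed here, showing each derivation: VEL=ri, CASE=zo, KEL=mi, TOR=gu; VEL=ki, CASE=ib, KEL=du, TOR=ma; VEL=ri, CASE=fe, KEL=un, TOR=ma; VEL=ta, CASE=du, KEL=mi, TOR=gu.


cell VEL=ri, CASE=zo, KEL=mi, TOR=gu:
underlying: ibilvaz-rl-i-ta-ara
1. f -> v, k -> g / V _ V: no change
2. o -> e, u -> i / F C0 _: no change
3. 0 -> i / C _ C: inserts after position(s) 4, 7, 8: ibilivazirilitaara
surface: ibilivazirilitaara

cell VEL=ki, CASE=ib, KEL=du, TOR=ma:
underlying: ibilvaz-b-al-ik-fog
1. f -> v, k -> g / V _ V: no change
2. o -> e, u -> i / F C0 _: fires at position(s) 14: ibilvazbalikfeg
3. 0 -> i / C _ C: inserts after position(s) 4, 7, 12: ibilivazibalikifeg
surface: ibilivazibalikifeg

cell VEL=ri, CASE=fe, KEL=un, TOR=ma:
underlying: ibilvaz-ef-al-ta-mz
1. f -> v, k -> g / V _ V: fires at position(s) 9: ibilvazevaltamz
2. o -> e, u -> i / F C0 _: no change
3. 0 -> i / C _ C: inserts after position(s) 4, 11, 14: ibilivazevalitamiz
surface: ibilivazevalitamiz

cell VEL=ta, CASE=du, KEL=mi, TOR=gu:
underlying: ibilvaz-k-i-lef-ara
1. f -> v, k -> g / V _ V: fires at position(s) 12: ibilvazkilevara
2. o -> e, u -> i / F C0 _: no change
3. 0 -> i / C _ C: inserts after position(s) 4, 7: ibilivazikilevara
surface: ibilivazikilevara


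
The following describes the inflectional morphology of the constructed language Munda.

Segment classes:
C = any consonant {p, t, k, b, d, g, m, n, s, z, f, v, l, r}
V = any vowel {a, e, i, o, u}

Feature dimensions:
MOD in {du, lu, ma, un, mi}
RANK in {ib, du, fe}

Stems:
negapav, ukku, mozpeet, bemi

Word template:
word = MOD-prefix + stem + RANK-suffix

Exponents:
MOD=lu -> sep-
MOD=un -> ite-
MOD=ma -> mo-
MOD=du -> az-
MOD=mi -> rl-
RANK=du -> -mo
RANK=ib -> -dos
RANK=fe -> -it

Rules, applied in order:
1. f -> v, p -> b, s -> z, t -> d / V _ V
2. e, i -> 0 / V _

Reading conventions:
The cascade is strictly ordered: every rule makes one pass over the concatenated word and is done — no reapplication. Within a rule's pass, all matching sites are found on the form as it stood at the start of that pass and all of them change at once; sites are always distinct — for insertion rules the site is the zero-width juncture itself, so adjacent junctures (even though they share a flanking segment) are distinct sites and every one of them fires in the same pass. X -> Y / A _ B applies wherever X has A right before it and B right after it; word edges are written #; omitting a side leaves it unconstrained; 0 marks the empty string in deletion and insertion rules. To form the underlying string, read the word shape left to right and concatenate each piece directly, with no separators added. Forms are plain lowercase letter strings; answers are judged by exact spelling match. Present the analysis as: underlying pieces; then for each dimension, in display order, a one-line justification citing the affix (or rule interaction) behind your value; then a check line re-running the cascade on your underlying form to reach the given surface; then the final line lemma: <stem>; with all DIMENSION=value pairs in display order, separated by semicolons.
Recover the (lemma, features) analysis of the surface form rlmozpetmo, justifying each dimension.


underlying: rl-mozpeet-mo
MOD=mi - signalled by the affix rl-
RANK=du - signalled by the affix -mo
check: rlmozpeetmo -> rlmozpeetmo -> rlmozpetmo
lemma: mozpeet; MOD=mi; RANK=du


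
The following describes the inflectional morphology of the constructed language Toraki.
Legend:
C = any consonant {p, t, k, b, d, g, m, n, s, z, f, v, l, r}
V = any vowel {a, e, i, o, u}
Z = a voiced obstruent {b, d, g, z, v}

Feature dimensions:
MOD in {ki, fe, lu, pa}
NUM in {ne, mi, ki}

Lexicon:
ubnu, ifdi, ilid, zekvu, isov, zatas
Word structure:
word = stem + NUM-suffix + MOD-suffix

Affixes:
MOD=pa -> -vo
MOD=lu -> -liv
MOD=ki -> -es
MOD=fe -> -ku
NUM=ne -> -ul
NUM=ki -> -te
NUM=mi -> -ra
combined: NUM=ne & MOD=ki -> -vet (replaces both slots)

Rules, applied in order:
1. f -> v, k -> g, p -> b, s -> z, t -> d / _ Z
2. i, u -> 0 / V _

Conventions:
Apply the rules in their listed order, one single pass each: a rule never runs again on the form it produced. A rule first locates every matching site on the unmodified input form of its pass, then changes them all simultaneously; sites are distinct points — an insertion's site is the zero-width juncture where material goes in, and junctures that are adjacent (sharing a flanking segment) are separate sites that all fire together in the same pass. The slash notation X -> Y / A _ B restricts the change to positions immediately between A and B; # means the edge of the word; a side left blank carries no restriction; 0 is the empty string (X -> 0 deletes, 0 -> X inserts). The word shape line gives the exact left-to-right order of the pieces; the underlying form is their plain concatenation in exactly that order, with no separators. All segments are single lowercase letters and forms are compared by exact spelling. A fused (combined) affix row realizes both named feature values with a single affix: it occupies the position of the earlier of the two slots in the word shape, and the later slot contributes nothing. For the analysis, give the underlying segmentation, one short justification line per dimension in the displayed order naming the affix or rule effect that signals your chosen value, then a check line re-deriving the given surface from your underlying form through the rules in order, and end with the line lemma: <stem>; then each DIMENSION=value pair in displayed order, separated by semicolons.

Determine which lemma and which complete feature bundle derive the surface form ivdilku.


underlying: ifdi-ul-ku
MOD=fe - signalled by the affix -ku
NUM=ne - signalled by the affix -ul
check: ifdiulku -> ivdiulku -> ivdilku
lemma: ifdi; MOD=fe; NUM=ne


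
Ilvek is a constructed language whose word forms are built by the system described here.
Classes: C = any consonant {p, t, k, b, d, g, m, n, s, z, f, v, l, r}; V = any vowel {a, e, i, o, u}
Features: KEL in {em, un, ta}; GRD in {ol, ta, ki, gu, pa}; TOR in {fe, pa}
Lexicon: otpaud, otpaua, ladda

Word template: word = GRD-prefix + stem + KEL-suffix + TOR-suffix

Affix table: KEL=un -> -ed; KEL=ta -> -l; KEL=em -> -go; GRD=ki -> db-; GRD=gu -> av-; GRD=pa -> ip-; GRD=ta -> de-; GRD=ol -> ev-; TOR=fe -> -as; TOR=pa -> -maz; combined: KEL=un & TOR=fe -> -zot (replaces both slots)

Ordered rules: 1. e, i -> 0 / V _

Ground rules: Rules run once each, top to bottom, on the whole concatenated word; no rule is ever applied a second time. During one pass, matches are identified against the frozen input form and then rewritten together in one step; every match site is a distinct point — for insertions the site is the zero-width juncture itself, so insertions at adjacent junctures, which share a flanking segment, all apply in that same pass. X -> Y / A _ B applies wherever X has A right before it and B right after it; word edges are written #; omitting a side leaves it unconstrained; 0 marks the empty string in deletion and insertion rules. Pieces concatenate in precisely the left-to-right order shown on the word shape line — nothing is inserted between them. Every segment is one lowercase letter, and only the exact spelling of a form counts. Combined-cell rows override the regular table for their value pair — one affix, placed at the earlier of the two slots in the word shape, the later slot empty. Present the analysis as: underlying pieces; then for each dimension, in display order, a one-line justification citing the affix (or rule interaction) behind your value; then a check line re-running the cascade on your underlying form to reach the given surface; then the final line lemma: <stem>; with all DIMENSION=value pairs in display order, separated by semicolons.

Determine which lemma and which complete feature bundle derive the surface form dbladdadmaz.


underlying: db-ladda-ed-maz
KEL=un - signalled by the affix -ed
GRD=ki - signalled by the affix db-
TOR=pa - signalled by the affix -maz
check: dbladdaedmaz -> dbladdadmaz
lemma: ladda; KEL=un; GRD=ki; TOR=pa


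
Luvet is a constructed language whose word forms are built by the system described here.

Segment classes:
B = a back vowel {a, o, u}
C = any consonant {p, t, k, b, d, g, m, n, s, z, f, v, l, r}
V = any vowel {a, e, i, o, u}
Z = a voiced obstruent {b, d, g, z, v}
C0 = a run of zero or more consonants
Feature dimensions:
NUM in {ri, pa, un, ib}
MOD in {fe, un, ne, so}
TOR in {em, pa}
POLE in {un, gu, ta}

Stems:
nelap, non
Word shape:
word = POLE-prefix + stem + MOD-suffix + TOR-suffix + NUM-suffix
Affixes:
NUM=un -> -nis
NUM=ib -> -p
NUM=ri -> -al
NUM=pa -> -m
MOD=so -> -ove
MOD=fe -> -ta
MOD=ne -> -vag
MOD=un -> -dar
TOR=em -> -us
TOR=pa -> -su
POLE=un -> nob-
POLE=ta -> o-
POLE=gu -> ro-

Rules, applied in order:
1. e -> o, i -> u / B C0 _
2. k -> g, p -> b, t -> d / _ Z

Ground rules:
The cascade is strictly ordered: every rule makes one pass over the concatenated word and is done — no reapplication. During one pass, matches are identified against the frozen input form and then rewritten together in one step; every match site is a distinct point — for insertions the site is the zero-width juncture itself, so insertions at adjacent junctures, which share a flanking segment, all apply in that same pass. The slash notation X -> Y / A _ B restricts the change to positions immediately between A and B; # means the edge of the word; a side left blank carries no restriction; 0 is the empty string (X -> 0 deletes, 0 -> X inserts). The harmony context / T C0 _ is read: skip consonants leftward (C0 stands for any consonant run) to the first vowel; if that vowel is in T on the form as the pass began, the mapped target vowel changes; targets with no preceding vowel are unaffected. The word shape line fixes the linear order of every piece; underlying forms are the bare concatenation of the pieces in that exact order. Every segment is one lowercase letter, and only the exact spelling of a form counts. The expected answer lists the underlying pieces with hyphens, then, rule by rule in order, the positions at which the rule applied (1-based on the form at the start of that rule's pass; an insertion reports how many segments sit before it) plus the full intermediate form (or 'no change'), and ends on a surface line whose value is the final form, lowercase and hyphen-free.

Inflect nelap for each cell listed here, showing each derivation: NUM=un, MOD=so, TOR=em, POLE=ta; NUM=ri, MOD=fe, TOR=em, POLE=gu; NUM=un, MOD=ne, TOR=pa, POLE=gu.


cell NUM=un, MOD=so, TOR=em, POLE=ta:
underlying: o-nelap-ove-us-nis
1. e -> o, i -> u / B C0 _: fires at position(s) 3, 9, 13: onolapovousnus
2. k -> g, p -> b, t -> d / _ Z: no change
surface: onolapovousnus

cell NUM=ri, MOD=fe, TOR=em, POLE=gu:
underlying: ro-nelap-ta-us-al
1. e -> o, i -> u / B C0 _: fires at position(s) 4: ronolaptausal
2. k -> g, p -> b, t -> d / _ Z: no change
surface: ronolaptausal

cell NUM=un, MOD=ne, TOR=pa, POLE=gu:
underlying: ro-nelap-vag-su-nis
1. e -> o, i -> u / B C0 _: fires at position(s) 4, 14: ronolapvagsunus
2. k -> g, p -> b, t -> d / _ Z: fires at position(s) 7: ronolabvagsunus
surface: ronolabvagsunus


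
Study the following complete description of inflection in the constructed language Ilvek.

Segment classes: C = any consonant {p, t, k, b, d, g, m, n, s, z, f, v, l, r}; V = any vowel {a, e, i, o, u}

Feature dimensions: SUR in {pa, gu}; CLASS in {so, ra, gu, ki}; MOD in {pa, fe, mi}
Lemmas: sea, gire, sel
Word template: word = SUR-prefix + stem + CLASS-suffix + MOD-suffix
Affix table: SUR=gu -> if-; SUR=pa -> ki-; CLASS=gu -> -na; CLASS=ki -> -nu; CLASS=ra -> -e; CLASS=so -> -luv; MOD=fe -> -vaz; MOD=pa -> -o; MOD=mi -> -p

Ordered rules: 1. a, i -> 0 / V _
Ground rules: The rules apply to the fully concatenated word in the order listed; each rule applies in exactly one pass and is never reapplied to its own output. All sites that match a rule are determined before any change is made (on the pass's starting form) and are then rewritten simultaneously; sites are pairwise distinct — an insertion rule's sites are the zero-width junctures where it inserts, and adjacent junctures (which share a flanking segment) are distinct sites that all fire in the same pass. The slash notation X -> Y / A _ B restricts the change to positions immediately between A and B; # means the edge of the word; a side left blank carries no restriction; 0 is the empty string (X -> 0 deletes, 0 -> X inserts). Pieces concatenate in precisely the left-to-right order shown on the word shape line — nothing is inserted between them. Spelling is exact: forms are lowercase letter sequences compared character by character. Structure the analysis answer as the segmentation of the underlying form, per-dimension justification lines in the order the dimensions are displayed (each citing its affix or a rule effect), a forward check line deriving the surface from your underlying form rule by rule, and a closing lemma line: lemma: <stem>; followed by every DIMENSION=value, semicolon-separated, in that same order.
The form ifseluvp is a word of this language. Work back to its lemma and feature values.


underlying: if-sea-luv-p
SUR=gu - signalled by the affix if-
CLASS=so - signalled by the affix -luv
MOD=mi - signalled by the affix -p
check: ifsealuvp -> ifseluvp
lemma: sea; SUR=gu; CLASS=so; MOD=mi


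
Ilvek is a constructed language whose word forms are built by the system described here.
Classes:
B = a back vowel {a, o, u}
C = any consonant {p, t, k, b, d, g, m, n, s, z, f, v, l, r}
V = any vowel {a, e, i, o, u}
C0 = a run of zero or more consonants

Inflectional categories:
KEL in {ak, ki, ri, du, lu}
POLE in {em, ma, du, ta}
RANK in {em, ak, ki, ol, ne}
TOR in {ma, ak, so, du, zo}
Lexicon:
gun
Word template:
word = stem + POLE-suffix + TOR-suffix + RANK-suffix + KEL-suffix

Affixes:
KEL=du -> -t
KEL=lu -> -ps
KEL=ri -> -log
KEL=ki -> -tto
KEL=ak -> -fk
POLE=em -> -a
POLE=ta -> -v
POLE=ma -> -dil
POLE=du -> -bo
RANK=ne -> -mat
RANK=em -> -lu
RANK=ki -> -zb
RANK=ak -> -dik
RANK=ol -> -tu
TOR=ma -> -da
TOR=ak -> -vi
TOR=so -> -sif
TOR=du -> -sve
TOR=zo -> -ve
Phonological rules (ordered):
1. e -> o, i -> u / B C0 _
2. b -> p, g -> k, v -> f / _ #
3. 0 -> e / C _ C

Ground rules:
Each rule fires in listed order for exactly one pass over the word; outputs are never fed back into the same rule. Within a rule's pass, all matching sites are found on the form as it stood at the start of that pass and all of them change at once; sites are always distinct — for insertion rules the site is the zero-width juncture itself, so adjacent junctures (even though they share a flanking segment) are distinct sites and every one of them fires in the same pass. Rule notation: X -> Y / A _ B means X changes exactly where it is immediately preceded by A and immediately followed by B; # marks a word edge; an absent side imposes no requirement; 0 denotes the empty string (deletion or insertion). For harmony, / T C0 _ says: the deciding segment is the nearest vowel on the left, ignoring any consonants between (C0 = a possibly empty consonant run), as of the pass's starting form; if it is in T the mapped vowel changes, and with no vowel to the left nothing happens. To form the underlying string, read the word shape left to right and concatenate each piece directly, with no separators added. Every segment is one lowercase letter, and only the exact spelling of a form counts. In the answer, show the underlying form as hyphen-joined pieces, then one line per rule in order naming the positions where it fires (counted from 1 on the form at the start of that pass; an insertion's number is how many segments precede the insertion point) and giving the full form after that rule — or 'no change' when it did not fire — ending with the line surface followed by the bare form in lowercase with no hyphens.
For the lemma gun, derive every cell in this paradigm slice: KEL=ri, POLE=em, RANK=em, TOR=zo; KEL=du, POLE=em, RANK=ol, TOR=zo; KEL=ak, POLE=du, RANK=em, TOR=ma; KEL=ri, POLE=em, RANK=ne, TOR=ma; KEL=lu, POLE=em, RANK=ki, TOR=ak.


cell KEL=ri, POLE=em, RANK=em, TOR=zo:
underlying: gun-a-ve-lu-log
1. e -> o, i -> u / B C0 _: fires at position(s) 6: gunavolulog
2. b -> p, g -> k, v -> f / _ #: fires at position(s) 11: gunavolulok
3. 0 -> e / C _ C: no change
surface: gunavolulok

cell KEL=du, POLE=em, RANK=ol, TOR=zo:
underlying: gun-a-ve-tu-t
1. e -> o, i -> u / B C0 _: fires at position(s) 6: gunavotut
2. b -> p, g -> k, v -> f / _ #: no change
3. 0 -> e / C _ C: no change
surface: gunavotut

cell KEL=ak, POLE=du, RANK=em, TOR=ma:
underlying: gun-bo-da-lu-fk
1. e -> o, i -> u / B C0 _: no change
2. b -> p, g -> k, v -> f / _ #: no change
3. 0 -> e / C _ C: inserts after position(s) 3, 10: gunebodalufek
surface: gunebodalufek

cell KEL=ri, POLE=em, RANK=ne, TOR=ma:
underlying: gun-a-da-mat-log
1. e -> o, i -> u / B C0 _: no change
2. b -> p, g -> k, v -> f / _ #: fires at position(s) 12: gunadamatlok
3. 0 -> e / C _ C: inserts after position(s) 9: gunadamatelok
surface: gunadamatelok

cell KEL=lu, POLE=em, RANK=ki, TOR=ak:
underlying: gun-a-vi-zb-ps
1. e -> o, i -> u / B C0 _: fires at position(s) 6: gunavuzbps
2. b -> p, g -> k, v -> f / _ #: no change
3. 0 -> e / C _ C: inserts after position(s) 7, 8, 9: gunavuzebepes
surface: gunavuzebepes


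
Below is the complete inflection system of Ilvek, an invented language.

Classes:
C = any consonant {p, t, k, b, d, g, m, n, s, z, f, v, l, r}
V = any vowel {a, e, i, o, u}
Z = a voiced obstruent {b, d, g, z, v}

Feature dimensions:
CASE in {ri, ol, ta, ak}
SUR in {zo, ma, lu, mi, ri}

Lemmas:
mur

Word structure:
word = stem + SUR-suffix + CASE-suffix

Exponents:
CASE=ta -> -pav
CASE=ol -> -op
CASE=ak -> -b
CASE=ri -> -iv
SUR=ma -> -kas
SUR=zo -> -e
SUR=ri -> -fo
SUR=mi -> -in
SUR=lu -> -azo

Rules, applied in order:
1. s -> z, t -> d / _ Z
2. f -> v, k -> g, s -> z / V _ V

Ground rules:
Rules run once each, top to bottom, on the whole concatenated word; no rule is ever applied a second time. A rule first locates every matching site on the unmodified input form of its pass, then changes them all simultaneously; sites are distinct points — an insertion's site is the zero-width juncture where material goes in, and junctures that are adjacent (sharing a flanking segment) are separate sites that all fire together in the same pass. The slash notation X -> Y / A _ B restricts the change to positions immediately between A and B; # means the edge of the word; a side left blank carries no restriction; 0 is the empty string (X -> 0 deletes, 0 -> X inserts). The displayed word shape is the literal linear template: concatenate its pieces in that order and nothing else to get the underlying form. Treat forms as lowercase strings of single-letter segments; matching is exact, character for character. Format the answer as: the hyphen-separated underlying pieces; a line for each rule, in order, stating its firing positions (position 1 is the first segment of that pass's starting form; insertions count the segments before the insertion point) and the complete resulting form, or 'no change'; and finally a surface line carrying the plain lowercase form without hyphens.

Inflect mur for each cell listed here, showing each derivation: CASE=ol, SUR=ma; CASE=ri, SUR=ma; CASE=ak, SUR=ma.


cell CASE=ol, SUR=ma:
underlying: mur-kas-op
1. s -> z, t -> d / _ Z: no change
2. f -> v, k -> g, s -> z / V _ V: fires at position(s) 6: murkazop
surface: murkazop

cell CASE=ri, SUR=ma:
underlying: mur-kas-iv
1. s -> z, t -> d / _ Z: no change
2. f -> v, k -> g, s -> z / V _ V: fires at position(s) 6: murkaziv
surface: murkaziv

cell CASE=ak, SUR=ma:
underlying: mur-kas-b
1. s -> z, t -> d / _ Z: fires at position(s) 6: murkazb
2. f -> v, k -> g, s -> z / V _ V: no change
surface: murkazb


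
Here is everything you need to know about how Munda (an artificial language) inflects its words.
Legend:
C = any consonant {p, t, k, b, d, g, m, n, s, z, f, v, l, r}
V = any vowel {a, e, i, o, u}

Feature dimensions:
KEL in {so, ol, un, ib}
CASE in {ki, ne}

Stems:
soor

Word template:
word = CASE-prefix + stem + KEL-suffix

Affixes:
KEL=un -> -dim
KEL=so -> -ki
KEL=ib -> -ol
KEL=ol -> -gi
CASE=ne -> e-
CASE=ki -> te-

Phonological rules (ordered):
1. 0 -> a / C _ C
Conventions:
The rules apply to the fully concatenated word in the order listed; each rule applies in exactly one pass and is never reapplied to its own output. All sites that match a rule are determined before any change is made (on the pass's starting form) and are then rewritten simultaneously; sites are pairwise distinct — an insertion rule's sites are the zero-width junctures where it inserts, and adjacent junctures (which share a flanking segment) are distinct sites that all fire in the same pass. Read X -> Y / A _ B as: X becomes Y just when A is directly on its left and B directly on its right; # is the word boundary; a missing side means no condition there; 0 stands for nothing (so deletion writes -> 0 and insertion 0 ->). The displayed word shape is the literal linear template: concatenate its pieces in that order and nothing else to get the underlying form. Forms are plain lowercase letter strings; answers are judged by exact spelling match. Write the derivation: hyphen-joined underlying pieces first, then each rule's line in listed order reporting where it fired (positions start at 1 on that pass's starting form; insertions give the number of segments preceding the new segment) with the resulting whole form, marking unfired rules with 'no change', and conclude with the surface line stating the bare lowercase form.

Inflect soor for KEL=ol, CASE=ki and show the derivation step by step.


underlying: te-soor-gi
1. 0 -> a / C _ C: inserts after position(s) 6: tesooragi
surface: tesooragi


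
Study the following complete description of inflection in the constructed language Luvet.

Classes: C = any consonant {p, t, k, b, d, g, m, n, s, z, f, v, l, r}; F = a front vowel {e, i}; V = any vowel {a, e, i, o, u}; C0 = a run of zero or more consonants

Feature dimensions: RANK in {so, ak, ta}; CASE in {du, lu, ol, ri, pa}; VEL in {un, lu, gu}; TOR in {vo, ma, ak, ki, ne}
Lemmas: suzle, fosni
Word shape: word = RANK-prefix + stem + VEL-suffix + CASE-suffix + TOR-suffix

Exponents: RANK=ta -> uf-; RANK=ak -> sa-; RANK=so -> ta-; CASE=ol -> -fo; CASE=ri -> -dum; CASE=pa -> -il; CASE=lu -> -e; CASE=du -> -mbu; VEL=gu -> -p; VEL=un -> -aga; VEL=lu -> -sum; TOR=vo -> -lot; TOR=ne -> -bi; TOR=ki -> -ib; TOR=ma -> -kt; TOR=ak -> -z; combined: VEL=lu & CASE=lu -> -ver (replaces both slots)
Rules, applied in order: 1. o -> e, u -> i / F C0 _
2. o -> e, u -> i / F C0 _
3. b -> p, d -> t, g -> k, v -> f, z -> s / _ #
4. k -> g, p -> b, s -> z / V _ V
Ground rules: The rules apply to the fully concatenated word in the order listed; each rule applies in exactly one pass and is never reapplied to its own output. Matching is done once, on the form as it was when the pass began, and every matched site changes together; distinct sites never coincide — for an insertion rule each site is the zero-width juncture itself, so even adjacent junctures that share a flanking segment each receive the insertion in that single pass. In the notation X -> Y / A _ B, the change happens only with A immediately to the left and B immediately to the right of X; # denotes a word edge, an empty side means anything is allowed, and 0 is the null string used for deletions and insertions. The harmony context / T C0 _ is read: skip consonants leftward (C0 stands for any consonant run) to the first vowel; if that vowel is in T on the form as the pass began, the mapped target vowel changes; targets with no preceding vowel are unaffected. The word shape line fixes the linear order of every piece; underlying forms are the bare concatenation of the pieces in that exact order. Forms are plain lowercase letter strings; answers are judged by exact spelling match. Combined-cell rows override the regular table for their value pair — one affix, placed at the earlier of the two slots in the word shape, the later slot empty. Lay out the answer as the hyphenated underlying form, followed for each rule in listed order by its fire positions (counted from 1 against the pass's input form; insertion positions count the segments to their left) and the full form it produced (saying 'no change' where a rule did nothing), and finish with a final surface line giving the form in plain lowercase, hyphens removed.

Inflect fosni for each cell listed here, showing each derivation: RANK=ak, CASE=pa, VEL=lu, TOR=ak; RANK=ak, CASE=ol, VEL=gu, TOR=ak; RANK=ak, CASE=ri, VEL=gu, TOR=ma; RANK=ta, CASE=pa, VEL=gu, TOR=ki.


cell RANK=ak, CASE=pa, VEL=lu, TOR=ak:
underlying: sa-fosni-sum-il-z
1. o -> e, u -> i / F C0 _: fires at position(s) 9: safosnisimilz
2. o -> e, u -> i / F C0 _: no change
3. b -> p, d -> t, g -> k, v -> f, z -> s / _ #: fires at position(s) 13: safosnisimils
4. k -> g, p -> b, s -> z / V _ V: fires at position(s) 8: safosnizimils
surface: safosnizimils

cell RANK=ak, CASE=ol, VEL=gu, TOR=ak:
underlying: sa-fosni-p-fo-z
1. o -> e, u -> i / F C0 _: fires at position(s) 10: safosnipfez
2. o -> e, u -> i / F C0 _: no change
3. b -> p, d -> t, g -> k, v -> f, z -> s / _ #: fires at position(s) 11: safosnipfes
4. k -> g, p -> b, s -> z / V _ V: no change
surface: safosnipfes

cell RANK=ak, CASE=ri, VEL=gu, TOR=ma:
underlying: sa-fosni-p-dum-kt
1. o -> e, u -> i / F C0 _: fires at position(s) 10: safosnipdimkt
2. o -> e, u -> i / F C0 _: no change
3. b -> p, d -> t, g -> k, v -> f, z -> s / _ #: no change
4. k -> g, p -> b, s -> z / V _ V: no change
surface: safosnipdimkt

cell RANK=ta, CASE=pa, VEL=gu, TOR=ki:
underlying: uf-fosni-p-il-ib
1. o -> e, u -> i / F C0 _: no change
2. o -> e, u -> i / F C0 _: no change
3. b -> p, d -> t, g -> k, v -> f, z -> s / _ #: fires at position(s) 12: uffosnipilip
4. k -> g, p -> b, s -> z / V _ V: fires at position(s) 8: uffosnibilip
surface: uffosnibilip


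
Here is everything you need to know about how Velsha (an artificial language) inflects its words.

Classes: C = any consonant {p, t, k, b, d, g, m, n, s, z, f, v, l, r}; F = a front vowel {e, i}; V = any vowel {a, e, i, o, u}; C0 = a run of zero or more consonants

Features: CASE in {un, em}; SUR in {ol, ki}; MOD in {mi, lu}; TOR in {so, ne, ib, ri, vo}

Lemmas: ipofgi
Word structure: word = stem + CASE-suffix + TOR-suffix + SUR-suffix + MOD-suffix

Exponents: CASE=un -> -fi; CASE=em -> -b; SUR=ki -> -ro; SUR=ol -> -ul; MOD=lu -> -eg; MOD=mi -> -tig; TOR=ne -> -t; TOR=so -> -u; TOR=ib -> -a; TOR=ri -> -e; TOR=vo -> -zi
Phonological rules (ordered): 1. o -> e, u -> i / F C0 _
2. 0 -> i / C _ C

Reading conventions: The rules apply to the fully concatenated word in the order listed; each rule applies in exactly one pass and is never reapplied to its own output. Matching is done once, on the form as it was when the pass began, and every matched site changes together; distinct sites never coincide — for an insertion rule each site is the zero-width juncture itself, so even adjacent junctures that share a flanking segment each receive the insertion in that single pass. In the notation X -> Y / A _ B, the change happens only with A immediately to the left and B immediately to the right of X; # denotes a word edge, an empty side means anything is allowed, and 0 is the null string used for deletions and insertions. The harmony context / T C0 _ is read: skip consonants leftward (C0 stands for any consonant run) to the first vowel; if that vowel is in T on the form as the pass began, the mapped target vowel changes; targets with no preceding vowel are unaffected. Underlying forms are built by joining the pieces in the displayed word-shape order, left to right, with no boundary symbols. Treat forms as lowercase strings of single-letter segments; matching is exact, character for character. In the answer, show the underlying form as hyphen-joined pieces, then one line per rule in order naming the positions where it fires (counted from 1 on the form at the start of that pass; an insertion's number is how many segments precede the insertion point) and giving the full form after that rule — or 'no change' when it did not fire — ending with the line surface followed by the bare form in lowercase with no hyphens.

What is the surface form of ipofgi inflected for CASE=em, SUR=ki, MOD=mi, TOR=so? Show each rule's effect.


underlying: ipofgi-b-u-ro-tig
1. o -> e, u -> i / F C0 _: fires at position(s) 3, 8: ipefgibirotig
2. 0 -> i / C _ C: inserts after position(s) 4: ipefigibirotig
surface: ipefigibirotig


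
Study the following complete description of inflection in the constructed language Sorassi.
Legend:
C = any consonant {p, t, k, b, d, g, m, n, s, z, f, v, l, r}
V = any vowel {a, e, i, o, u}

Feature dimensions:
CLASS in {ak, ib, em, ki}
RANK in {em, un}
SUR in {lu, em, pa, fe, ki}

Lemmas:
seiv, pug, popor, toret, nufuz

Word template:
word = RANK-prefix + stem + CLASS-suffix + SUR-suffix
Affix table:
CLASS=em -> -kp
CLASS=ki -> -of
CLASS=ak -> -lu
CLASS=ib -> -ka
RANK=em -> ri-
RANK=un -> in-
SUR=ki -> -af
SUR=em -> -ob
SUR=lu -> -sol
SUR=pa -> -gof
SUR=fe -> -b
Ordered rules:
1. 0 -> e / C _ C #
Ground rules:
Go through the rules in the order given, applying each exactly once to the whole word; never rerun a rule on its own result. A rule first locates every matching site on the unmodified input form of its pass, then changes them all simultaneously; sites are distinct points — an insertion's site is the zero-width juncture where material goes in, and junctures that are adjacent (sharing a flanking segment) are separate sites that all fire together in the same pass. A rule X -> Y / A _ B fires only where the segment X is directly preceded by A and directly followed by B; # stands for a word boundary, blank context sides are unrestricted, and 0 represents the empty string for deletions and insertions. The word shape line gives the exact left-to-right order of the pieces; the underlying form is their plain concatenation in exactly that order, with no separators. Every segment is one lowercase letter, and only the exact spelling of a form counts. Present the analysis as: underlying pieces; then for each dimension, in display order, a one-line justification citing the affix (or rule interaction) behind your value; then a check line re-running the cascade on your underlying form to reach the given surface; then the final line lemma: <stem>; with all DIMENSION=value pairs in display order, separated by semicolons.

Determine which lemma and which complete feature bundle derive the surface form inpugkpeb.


underlying: in-pug-kp-b
CLASS=em - signalled by the affix -kp
RANK=un - signalled by the affix in-
SUR=fe - signalled by the affix -b
check: inpugkpb -> inpugkpeb
lemma: pug; CLASS=em; RANK=un; SUR=fe


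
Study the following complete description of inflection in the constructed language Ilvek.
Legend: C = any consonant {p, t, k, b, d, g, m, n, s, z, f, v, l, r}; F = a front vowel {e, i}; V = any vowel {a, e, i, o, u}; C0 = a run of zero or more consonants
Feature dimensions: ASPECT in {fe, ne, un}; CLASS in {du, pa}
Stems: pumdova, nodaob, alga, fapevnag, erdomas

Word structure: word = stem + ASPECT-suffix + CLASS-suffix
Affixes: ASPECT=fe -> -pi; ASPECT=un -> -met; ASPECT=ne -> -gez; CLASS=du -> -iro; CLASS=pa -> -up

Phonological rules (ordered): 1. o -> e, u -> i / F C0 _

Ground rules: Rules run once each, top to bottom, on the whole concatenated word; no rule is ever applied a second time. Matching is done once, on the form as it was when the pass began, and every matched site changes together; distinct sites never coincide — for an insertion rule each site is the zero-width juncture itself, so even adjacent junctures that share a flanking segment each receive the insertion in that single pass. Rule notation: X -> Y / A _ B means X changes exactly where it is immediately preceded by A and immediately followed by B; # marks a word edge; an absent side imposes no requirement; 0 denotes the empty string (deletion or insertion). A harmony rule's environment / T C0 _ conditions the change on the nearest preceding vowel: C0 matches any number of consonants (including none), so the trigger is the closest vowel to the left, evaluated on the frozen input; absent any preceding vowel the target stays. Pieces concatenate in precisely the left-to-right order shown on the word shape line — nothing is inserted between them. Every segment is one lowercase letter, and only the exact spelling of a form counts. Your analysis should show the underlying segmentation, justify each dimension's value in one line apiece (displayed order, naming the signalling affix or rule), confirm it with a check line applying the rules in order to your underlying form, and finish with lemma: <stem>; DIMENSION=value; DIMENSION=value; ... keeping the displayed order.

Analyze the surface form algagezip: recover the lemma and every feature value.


underlying: alga-gez-up
ASPECT=ne - signalled by the affix -gez
CLASS=pa - signalled by the affix -up
check: algagezup -> algagezip
lemma: alga; ASPECT=ne; CLASS=pa


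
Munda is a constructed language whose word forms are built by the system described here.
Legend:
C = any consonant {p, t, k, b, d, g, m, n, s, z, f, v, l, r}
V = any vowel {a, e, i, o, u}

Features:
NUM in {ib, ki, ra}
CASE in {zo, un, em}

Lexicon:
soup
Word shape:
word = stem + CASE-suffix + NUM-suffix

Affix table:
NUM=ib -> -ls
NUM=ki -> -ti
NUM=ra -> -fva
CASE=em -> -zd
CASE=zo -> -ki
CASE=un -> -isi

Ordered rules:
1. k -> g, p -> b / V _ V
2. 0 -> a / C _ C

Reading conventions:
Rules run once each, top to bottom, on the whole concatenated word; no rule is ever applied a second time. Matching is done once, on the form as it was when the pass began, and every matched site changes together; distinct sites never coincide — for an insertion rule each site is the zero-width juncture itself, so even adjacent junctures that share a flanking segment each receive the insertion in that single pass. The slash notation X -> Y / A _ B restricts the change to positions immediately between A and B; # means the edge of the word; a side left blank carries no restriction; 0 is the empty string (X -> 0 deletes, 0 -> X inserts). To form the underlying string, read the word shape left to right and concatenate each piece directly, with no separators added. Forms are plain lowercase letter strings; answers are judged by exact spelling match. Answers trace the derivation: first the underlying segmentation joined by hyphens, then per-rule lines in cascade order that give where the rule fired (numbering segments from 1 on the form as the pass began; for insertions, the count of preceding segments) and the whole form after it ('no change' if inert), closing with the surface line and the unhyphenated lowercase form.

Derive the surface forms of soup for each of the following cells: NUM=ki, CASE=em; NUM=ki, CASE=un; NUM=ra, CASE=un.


cell NUM=ki, CASE=em:
underlying: soup-zd-ti
1. k -> g, p -> b / V _ V: no change
2. 0 -> a / C _ C: inserts after position(s) 4, 5, 6: soupazadati
surface: soupazadati

cell NUM=ki, CASE=un:
underlying: soup-isi-ti
1. k -> g, p -> b / V _ V: fires at position(s) 4: soubisiti
2. 0 -> a / C _ C: no change
surface: soubisiti

cell NUM=ra, CASE=un:
underlying: soup-isi-fva
1. k -> g, p -> b / V _ V: fires at position(s) 4: soubisifva
2. 0 -> a / C _ C: inserts after position(s) 8: soubisifava
surface: soubisifava


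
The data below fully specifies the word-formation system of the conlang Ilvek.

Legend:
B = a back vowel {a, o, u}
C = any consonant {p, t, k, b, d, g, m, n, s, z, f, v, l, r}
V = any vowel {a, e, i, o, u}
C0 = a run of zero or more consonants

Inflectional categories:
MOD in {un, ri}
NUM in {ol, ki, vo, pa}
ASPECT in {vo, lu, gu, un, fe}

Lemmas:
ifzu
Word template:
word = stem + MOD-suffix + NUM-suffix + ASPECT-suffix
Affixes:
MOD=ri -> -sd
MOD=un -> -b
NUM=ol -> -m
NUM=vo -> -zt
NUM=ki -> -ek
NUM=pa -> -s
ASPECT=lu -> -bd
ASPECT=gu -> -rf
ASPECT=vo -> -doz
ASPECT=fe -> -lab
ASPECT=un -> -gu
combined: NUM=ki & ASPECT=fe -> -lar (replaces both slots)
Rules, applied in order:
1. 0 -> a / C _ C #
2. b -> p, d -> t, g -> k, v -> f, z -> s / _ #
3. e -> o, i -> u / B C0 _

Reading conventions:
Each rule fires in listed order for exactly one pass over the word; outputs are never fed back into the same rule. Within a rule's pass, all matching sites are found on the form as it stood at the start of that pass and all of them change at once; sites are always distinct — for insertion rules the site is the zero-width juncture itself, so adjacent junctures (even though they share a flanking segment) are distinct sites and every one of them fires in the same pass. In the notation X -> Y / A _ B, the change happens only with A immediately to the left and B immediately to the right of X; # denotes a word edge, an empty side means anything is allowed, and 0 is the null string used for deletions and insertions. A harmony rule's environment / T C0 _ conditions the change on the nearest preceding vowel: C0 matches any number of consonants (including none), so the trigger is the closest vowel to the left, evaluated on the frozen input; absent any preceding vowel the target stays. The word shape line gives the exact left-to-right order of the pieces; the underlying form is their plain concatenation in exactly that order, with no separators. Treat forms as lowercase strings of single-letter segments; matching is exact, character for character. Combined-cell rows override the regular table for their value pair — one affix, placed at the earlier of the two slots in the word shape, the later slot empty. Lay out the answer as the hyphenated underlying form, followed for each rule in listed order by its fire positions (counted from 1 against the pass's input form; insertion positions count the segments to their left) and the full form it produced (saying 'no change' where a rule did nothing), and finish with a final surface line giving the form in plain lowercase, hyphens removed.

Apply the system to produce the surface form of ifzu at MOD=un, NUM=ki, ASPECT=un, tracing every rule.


underlying: ifzu-b-ek-gu
1. 0 -> a / C _ C #: no change
2. b -> p, d -> t, g -> k, v -> f, z -> s / _ #: no change
3. e -> o, i -> u / B C0 _: fires at position(s) 6: ifzubokgu
surface: ifzubokgu
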